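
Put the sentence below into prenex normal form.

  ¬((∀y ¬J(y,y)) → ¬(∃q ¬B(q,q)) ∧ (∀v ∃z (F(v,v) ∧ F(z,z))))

∀y ∃q ∃v ∀z (¬J(y,y) ∧ (¬B(q,q) ∨ ¬F(v,v) ∨ ¬F(z,z)))

Eliminate → and ↔ using ¬ and ∨.
  ¬(¬(∀y ¬J(y,y)) ∨ ¬(∃q ¬B(q,q)) ∧ (∀v ∃z (F(v,v) ∧ F(z,z))))
Push ¬ through the quantifiers and connectives to reach negation normal form:
  (∀y ¬J(y,y)) ∧ ((∃q ¬B(q,q)) ∨ (∃v ∀z (¬F(v,v) ∨ ¬F(z,z))))
All bound variables are already distinct, so no renaming is needed.
Finally move all quantifiers to the prefix:
  ∀y ∃q ∃v ∀z (¬J(y,y) ∧ (¬B(q,q) ∨ ¬F(v,v) ∨ ¬F(z,z)))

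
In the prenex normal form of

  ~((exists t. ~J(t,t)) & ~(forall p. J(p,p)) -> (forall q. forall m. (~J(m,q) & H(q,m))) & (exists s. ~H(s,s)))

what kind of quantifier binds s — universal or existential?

Rewrite implications/biconditionals: A → B as ¬A ∨ B.
  ~(~((exists t. ~J(t,t)) & ~(forall p. J(p,p))) | (forall q. forall m. (~J(m,q) & H(q,m))) & (exists s. ~H(s,s)))
Drive negations inward (¬∀x A ≡ ∃x ¬A, ¬∃x A ≡ ∀x ¬A, De Morgan for ∧/∨):
  (exists t. ~J(t,t)) & (exists p. ~J(p,p)) & ((exists q. exists m. (J(m,q) | ~H(q,m))) | (forall s. H(s,s)))
All bound variables are already distinct, so no renaming is needed.
Finally move all quantifiers to the prefix:
  exists t. exists p. exists q. exists m. forall s. (~J(t,t) & ~J(p,p) & (J(m,q) | ~H(q,m) | H(s,s)))
The quantifier exists s sits under an odd number of negations (counting the antecedent side of each →), so it flips to forall s.

universal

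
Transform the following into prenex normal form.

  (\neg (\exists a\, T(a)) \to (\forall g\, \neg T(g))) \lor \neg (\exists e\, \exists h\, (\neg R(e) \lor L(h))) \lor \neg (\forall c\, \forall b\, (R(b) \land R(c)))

Rewrite implications/biconditionals: A → B as ¬A ∨ B.
  \neg \neg (\exists a\, T(a)) \lor (\forall g\, \neg T(g)) \lor \neg (\exists e\, \exists h\, (\neg R(e) \lor L(h))) \lor \neg (\forall c\, \forall b\, (R(b) \land R(c)))
Drive negations inward (¬∀x A ≡ ∃x ¬A, ¬∃x A ≡ ∀x ¬A, De Morgan for ∧/∨):
  (\exists a\, T(a)) \lor (\forall g\, \neg T(g)) \lor (\forall e\, \forall h\, (R(e) \land \neg L(h))) \lor (\exists c\, \exists b\, (\neg R(b) \lor \neg R(c)))
All bound variables are already distinct, so no renaming is needed.
Pull the quantifiers to the front (each side's bound variable is not free in the other side):
  \exists a\, \forall g\, \forall e\, \forall h\, \exists c\, \exists b\, (T(a) \lor \neg T(g) \lor R(e) \land \neg L(h) \lor \neg R(b) \lor \neg R(c))

\exists a\, \forall g\, \forall e\, \forall h\, \exists c\, \exists b\, (T(a) \lor \neg T(g) \lor R(e) \land \neg L(h) \lor \neg R(b) \lor \neg R(c))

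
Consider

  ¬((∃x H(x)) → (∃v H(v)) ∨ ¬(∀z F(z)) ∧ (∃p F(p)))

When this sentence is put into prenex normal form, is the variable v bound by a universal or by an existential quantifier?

universal

Eliminate → and ↔ using ¬ and ∨.
  ¬(¬(∃x H(x)) ∨ (∃v H(v)) ∨ ¬(∀z F(z)) ∧ (∃p F(p)))
Move each ¬ inward, flipping quantifiers it crosses:
  (∃x H(x)) ∧ (∀v ¬H(v)) ∧ ((∀z F(z)) ∨ (∀p ¬F(p)))
All bound variables are already distinct, so no renaming is needed.
Extract every quantifier outward, since the variables are now distinct and don't occur free across branches:
  ∃x ∀v ∀z ∀p (H(x) ∧ ¬H(v) ∧ (F(z) ∨ ¬F(p)))
The quantifier ∃v sits under an odd number of negations (counting the antecedent side of each →), so it flips to ∀v.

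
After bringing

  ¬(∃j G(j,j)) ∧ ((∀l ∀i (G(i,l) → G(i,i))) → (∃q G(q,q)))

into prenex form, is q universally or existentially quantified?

First replace A → B with ¬A ∨ B.
  ¬(∃j G(j,j)) ∧ (¬(∀l ∀i (¬G(i,l) ∨ G(i,i))) ∨ (∃q G(q,q)))
Drive negations inward (¬∀x A ≡ ∃x ¬A, ¬∃x A ≡ ∀x ¬A, De Morgan for ∧/∨):
  (∀j ¬G(j,j)) ∧ ((∃l ∃i (G(i,l) ∧ ¬G(i,i))) ∨ (∃q G(q,q)))
All bound variables are already distinct, so no renaming is needed.
Pull the quantifiers to the front (each side's bound variable is not free in the other side):
  ∀j ∃l ∃i ∃q (¬G(j,j) ∧ (G(i,l) ∧ ¬G(i,i) ∨ G(q,q)))
The quantifier ∃q sits under an even number of negations (counting the antecedent side of each →), so it remains existential.

existential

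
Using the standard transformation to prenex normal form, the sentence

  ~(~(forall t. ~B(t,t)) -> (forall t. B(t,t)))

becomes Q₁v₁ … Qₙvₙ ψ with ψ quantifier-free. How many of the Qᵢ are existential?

2

First replace A → B with ¬A ∨ B.
  ~(~~(forall t. ~B(t,t)) | (forall t. B(t,t)))
Push ¬ through the quantifiers and connectives to reach negation normal form:
  (exists t. B(t,t)) & (exists t. ~B(t,t))
Rename bound variables to avoid capture: t↦r.
  (exists t. B(t,t)) & (exists r. ~B(r,r))
Pull the quantifiers to the front (each side's bound variable is not free in the other side):
  exists t. exists r. (B(t,t) & ~B(r,r))
The prefix is exists t exists r: 0 universal, 2 existential.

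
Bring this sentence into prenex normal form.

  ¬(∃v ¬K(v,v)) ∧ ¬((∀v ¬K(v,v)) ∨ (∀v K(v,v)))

∀v ∃r ∃q (K(v,v) ∧ K(r,r) ∧ ¬K(q,q))

Push ¬ through the quantifiers and connectives to reach negation normal form:
  (∀v K(v,v)) ∧ (∃v K(v,v)) ∧ (∃v ¬K(v,v))
Rename bound variables to avoid capture: v↦r, v↦q.
  (∀v K(v,v)) ∧ (∃r K(r,r)) ∧ (∃q ¬K(q,q))
Pull the quantifiers to the front (each side's bound variable is not free in the other side):
  ∀v ∃r ∃q (K(v,v) ∧ K(r,r) ∧ ¬K(q,q))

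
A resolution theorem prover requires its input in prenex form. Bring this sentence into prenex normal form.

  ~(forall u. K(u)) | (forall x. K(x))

Push ¬ through the quantifiers and connectives to reach negation normal form:
  (exists u. ~K(u)) | (forall x. K(x))
All bound variables are already distinct, so no renaming is needed.
Finally move all quantifiers to the prefix:
  exists u. forall x. (~K(u) | K(x))

exists u. forall x. (~K(u) | K(x))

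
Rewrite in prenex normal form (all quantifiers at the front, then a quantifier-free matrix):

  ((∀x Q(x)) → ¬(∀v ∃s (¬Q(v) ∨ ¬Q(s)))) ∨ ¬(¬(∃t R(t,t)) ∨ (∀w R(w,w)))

Eliminate → and ↔ using ¬ and ∨.
  ¬(∀x Q(x)) ∨ ¬(∀v ∃s (¬Q(v) ∨ ¬Q(s))) ∨ ¬(¬(∃t R(t,t)) ∨ (∀w R(w,w)))
Move each ¬ inward, flipping quantifiers it crosses:
  (∃x ¬Q(x)) ∨ (∃v ∀s (Q(v) ∧ Q(s))) ∨ (∃t R(t,t)) ∧ (∃w ¬R(w,w))
Finally move all quantifiers to the prefix:
  ∃x ∃v ∀s ∃t ∃w (¬Q(x) ∨ Q(v) ∧ Q(s) ∨ R(t,t) ∧ ¬R(w,w))

∃x ∃v ∀s ∃t ∃w (¬Q(x) ∨ Q(v) ∧ Q(s) ∨ R(t,t) ∧ ¬R(w,w))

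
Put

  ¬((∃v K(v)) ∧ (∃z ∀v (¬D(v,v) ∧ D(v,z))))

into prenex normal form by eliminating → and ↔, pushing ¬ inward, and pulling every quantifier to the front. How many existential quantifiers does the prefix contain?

1

Drive negations inward (¬∀x A ≡ ∃x ¬A, ¬∃x A ≡ ∀x ¬A, De Morgan for ∧/∨):
  (∀v ¬K(v)) ∨ (∀z ∃v (D(v,v) ∨ ¬D(v,z)))
Standardize variables apart so no two quantifiers bind the same name: v↦y1.
  (∀v ¬K(v)) ∨ (∀z ∃y1 (D(y1,y1) ∨ ¬D(y1,z)))
Extract every quantifier outward, since the variables are now distinct and don't occur free across branches:
  ∀v ∀z ∃y1 (¬K(v) ∨ D(y1,y1) ∨ ¬D(y1,z))
The prefix is ∀v ∀z ∃y1: 2 universal, 1 existential.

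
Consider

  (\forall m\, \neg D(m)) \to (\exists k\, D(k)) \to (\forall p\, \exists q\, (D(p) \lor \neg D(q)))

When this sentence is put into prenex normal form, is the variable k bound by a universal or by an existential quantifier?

universal

Eliminate → and ↔ using ¬ and ∨.
  \neg (\forall m\, \neg D(m)) \lor \neg (\exists k\, D(k)) \lor (\forall p\, \exists q\, (D(p) \lor \neg D(q)))
Move each ¬ inward, flipping quantifiers it crosses:
  (\exists m\, D(m)) \lor (\forall k\, \neg D(k)) \lor (\forall p\, \exists q\, (D(p) \lor \neg D(q)))
Pull the quantifiers to the front (each side's bound variable is not free in the other side):
  \exists m\, \forall k\, \forall p\, \exists q\, (D(m) \lor \neg D(k) \lor D(p) \lor \neg D(q))
The quantifier \exists k sits under an odd number of negations (counting the antecedent side of each →), so it flips to \forall k.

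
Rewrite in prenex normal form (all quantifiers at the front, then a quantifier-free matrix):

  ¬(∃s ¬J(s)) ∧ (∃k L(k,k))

∀s ∃k (J(s) ∧ L(k,k))

Move each ¬ inward, flipping quantifiers it crosses:
  (∀s J(s)) ∧ (∃k L(k,k))
All bound variables are already distinct, so no renaming is needed.
Finally move all quantifiers to the prefix:
  ∀s ∃k (J(s) ∧ L(k,k))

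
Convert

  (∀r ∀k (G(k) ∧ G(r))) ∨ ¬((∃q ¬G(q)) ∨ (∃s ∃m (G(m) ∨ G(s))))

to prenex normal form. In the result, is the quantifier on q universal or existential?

universal

Drive negations inward (¬∀x A ≡ ∃x ¬A, ¬∃x A ≡ ∀x ¬A, De Morgan for ∧/∨):
  (∀r ∀k (G(k) ∧ G(r))) ∨ (∀q G(q)) ∧ (∀s ∀m (¬G(m) ∧ ¬G(s)))
All bound variables are already distinct, so no renaming is needed.
Pull the quantifiers to the front (each side's bound variable is not free in the other side):
  ∀r ∀k ∀q ∀s ∀m (G(k) ∧ G(r) ∨ G(q) ∧ ¬G(m) ∧ ¬G(s))
The quantifier ∃q sits under an odd number of negations, so it flips to ∀q.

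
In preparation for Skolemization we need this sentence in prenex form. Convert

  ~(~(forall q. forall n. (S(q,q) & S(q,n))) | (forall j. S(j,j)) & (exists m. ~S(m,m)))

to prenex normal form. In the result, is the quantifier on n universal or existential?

universal

Push ¬ through the quantifiers and connectives to reach negation normal form:
  (forall q. forall n. (S(q,q) & S(q,n))) & ((exists j. ~S(j,j)) | (forall m. S(m,m)))
Finally move all quantifiers to the prefix:
  forall q. forall n. exists j. forall m. (S(q,q) & S(q,n) & (~S(j,j) | S(m,m)))
The quantifier forall n sits under an even number of negations, so it remains universal.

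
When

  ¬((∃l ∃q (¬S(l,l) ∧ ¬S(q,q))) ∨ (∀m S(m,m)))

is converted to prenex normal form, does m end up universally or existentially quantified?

existential

Drive negations inward (¬∀x A ≡ ∃x ¬A, ¬∃x A ≡ ∀x ¬A, De Morgan for ∧/∨):
  (∀l ∀q (S(l,l) ∨ S(q,q))) ∧ (∃m ¬S(m,m))
Finally move all quantifiers to the prefix:
  ∀l ∀q ∃m ((S(l,l) ∨ S(q,q)) ∧ ¬S(m,m))
The quantifier ∀m sits under an odd number of negations, so it flips to ∃m.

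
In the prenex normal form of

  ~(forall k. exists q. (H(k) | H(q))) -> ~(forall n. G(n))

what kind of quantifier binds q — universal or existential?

existential

First replace A → B with ¬A ∨ B.
  ~~(forall k. exists q. (H(k) | H(q))) | ~(forall n. G(n))
Push ¬ through the quantifiers and connectives to reach negation normal form:
  (forall k. exists q. (H(k) | H(q))) | (exists n. ~G(n))
Extract every quantifier outward, since the variables are now distinct and don't occur free across branches:
  forall k. exists q. exists n. (H(k) | H(q) | ~G(n))
The quantifier exists q sits under an even number of negations (counting the antecedent side of each →), so it remains existential.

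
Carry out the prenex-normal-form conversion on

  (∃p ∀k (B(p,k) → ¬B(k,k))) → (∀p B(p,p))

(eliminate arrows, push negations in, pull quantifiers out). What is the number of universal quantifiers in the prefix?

2

Rewrite implications/biconditionals: A → B as ¬A ∨ B.
  ¬(∃p ∀k (¬B(p,k) ∨ ¬B(k,k))) ∨ (∀p B(p,p))
Drive negations inward (¬∀x A ≡ ∃x ¬A, ¬∃x A ≡ ∀x ¬A, De Morgan for ∧/∨):
  (∀p ∃k (B(p,k) ∧ B(k,k))) ∨ (∀p B(p,p))
Give each quantifier a distinct variable: p↦a.
  (∀p ∃k (B(p,k) ∧ B(k,k))) ∨ (∀a B(a,a))
Finally move all quantifiers to the prefix:
  ∀p ∃k ∀a (B(p,k) ∧ B(k,k) ∨ B(a,a))
The prefix is ∀p ∃k ∀a: 2 universal, 1 existential.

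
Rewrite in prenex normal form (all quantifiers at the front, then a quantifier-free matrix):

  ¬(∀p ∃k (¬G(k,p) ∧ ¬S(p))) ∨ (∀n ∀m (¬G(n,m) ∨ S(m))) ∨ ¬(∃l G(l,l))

∃p ∀k ∀n ∀m ∀l (G(k,p) ∨ S(p) ∨ ¬G(n,m) ∨ S(m) ∨ ¬G(l,l))

Move each ¬ inward, flipping quantifiers it crosses:
  (∃p ∀k (G(k,p) ∨ S(p))) ∨ (∀n ∀m (¬G(n,m) ∨ S(m))) ∨ (∀l ¬G(l,l))
All bound variables are already distinct, so no renaming is needed.
Pull the quantifiers to the front (each side's bound variable is not free in the other side):
  ∃p ∀k ∀n ∀m ∀l (G(k,p) ∨ S(p) ∨ ¬G(n,m) ∨ S(m) ∨ ¬G(l,l))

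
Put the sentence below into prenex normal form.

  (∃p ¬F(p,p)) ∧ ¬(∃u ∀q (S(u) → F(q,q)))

∃p ∀u ∃q (¬F(p,p) ∧ S(u) ∧ ¬F(q,q))

First replace A → B with ¬A ∨ B.
  (∃p ¬F(p,p)) ∧ ¬(∃u ∀q (¬S(u) ∨ F(q,q)))
Move each ¬ inward, flipping quantifiers it crosses:
  (∃p ¬F(p,p)) ∧ (∀u ∃q (S(u) ∧ ¬F(q,q)))
Finally move all quantifiers to the prefix:
  ∃p ∀u ∃q (¬F(p,p) ∧ S(u) ∧ ¬F(q,q))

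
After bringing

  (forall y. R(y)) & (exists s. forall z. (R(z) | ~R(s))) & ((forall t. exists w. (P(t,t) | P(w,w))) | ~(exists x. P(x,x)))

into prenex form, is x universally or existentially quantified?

universal

Drive negations inward (¬∀x A ≡ ∃x ¬A, ¬∃x A ≡ ∀x ¬A, De Morgan for ∧/∨):
  (forall y. R(y)) & (exists s. forall z. (R(z) | ~R(s))) & ((forall t. exists w. (P(t,t) | P(w,w))) | (forall x. ~P(x,x)))
All bound variables are already distinct, so no renaming is needed.
Extract every quantifier outward, since the variables are now distinct and don't occur free across branches:
  forall y. exists s. forall z. forall t. exists w. forall x. (R(y) & (R(z) | ~R(s)) & (P(t,t) | P(w,w) | ~P(x,x)))
The quantifier exists x sits under an odd number of negations, so it flips to forall x.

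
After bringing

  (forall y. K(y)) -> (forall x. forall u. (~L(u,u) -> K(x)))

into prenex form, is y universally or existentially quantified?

First replace A → B with ¬A ∨ B.
  ~(forall y. K(y)) | (forall x. forall u. (~~L(u,u) | K(x)))
Drive negations inward (¬∀x A ≡ ∃x ¬A, ¬∃x A ≡ ∀x ¬A, De Morgan for ∧/∨):
  (exists y. ~K(y)) | (forall x. forall u. (L(u,u) | K(x)))
Extract every quantifier outward, since the variables are now distinct and don't occur free across branches:
  exists y. forall x. forall u. (~K(y) | L(u,u) | K(x))
The quantifier forall y sits under an odd number of negations (counting the antecedent side of each →), so it flips to exists y.

existential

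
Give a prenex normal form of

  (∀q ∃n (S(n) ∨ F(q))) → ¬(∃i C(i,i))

∃q ∀n ∀i (¬S(n) ∧ ¬F(q) ∨ ¬C(i,i))

First replace A → B with ¬A ∨ B.
  ¬(∀q ∃n (S(n) ∨ F(q))) ∨ ¬(∃i C(i,i))
Drive negations inward (¬∀x A ≡ ∃x ¬A, ¬∃x A ≡ ∀x ¬A, De Morgan for ∧/∨):
  (∃q ∀n (¬S(n) ∧ ¬F(q))) ∨ (∀i ¬C(i,i))
All bound variables are already distinct, so no renaming is needed.
Pull the quantifiers to the front (each side's bound variable is not free in the other side):
  ∃q ∀n ∀i (¬S(n) ∧ ¬F(q) ∨ ¬C(i,i))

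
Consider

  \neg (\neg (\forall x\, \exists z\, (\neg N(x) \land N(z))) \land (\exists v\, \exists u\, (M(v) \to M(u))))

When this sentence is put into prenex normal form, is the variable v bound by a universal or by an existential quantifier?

Rewrite implications/biconditionals: A → B as ¬A ∨ B.
  \neg (\neg (\forall x\, \exists z\, (\neg N(x) \land N(z))) \land (\exists v\, \exists u\, (\neg M(v) \lor M(u))))
Push ¬ through the quantifiers and connectives to reach negation normal form:
  (\forall x\, \exists z\, (\neg N(x) \land N(z))) \lor (\forall v\, \forall u\, (M(v) \land \neg M(u)))
All bound variables are already distinct, so no renaming is needed.
Finally move all quantifiers to the prefix:
  \forall x\, \exists z\, \forall v\, \forall u\, (\neg N(x) \land N(z) \lor M(v) \land \neg M(u))
The quantifier \exists v sits under an odd number of negations (counting the antecedent side of each →), so it flips to \forall v.

universal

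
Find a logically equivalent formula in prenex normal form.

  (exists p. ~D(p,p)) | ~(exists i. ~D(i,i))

exists p. forall i. (~D(p,p) | D(i,i))

Push ¬ through the quantifiers and connectives to reach negation normal form:
  (exists p. ~D(p,p)) | (forall i. D(i,i))
Extract every quantifier outward, since the variables are now distinct and don't occur free across branches:
  exists p. forall i. (~D(p,p) | D(i,i))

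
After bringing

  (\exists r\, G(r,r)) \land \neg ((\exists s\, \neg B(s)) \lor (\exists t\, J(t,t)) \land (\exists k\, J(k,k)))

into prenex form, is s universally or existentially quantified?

Move each ¬ inward, flipping quantifiers it crosses:
  (\exists r\, G(r,r)) \land (\forall s\, B(s)) \land ((\forall t\, \neg J(t,t)) \lor (\forall k\, \neg J(k,k)))
All bound variables are already distinct, so no renaming is needed.
Finally move all quantifiers to the prefix:
  \exists r\, \forall s\, \forall t\, \forall k\, (G(r,r) \land B(s) \land (\neg J(t,t) \lor \neg J(k,k)))
The quantifier \exists s sits under an odd number of negations, so it flips to \forall s.

universal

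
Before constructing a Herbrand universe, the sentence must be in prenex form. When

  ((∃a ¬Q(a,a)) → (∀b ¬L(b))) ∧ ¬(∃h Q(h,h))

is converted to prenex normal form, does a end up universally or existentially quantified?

Rewrite implications/biconditionals: A → B as ¬A ∨ B.
  (¬(∃a ¬Q(a,a)) ∨ (∀b ¬L(b))) ∧ ¬(∃h Q(h,h))
Move each ¬ inward, flipping quantifiers it crosses:
  ((∀a Q(a,a)) ∨ (∀b ¬L(b))) ∧ (∀h ¬Q(h,h))
All bound variables are already distinct, so no renaming is needed.
Finally move all quantifiers to the prefix:
  ∀a ∀b ∀h ((Q(a,a) ∨ ¬L(b)) ∧ ¬Q(h,h))
The quantifier ∃a sits under an odd number of negations (counting the antecedent side of each →), so it flips to ∀a.

universal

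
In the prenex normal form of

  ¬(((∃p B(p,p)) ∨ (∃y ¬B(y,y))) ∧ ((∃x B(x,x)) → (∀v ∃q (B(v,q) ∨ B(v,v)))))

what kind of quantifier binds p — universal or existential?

universal

Rewrite implications/biconditionals: A → B as ¬A ∨ B.
  ¬(((∃p B(p,p)) ∨ (∃y ¬B(y,y))) ∧ (¬(∃x B(x,x)) ∨ (∀v ∃q (B(v,q) ∨ B(v,v)))))
Drive negations inward (¬∀x A ≡ ∃x ¬A, ¬∃x A ≡ ∀x ¬A, De Morgan for ∧/∨):
  (∀p ¬B(p,p)) ∧ (∀y B(y,y)) ∨ (∃x B(x,x)) ∧ (∃v ∀q (¬B(v,q) ∧ ¬B(v,v)))
All bound variables are already distinct, so no renaming is needed.
Pull the quantifiers to the front (each side's bound variable is not free in the other side):
  ∀p ∀y ∃x ∃v ∀q (¬B(p,p) ∧ B(y,y) ∨ B(x,x) ∧ ¬B(v,q) ∧ ¬B(v,v))
The quantifier ∃p sits under an odd number of negations (counting the antecedent side of each →), so it flips to ∀p.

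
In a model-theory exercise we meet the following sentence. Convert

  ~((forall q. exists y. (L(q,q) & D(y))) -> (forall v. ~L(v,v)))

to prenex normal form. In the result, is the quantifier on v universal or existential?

Eliminate → and ↔ using ¬ and ∨.
  ~(~(forall q. exists y. (L(q,q) & D(y))) | (forall v. ~L(v,v)))
Push ¬ through the quantifiers and connectives to reach negation normal form:
  (forall q. exists y. (L(q,q) & D(y))) & (exists v. L(v,v))
All bound variables are already distinct, so no renaming is needed.
Finally move all quantifiers to the prefix:
  forall q. exists y. exists v. (L(q,q) & D(y) & L(v,v))
The quantifier forall v sits under an odd number of negations (counting the antecedent side of each →), so it flips to exists v.

existential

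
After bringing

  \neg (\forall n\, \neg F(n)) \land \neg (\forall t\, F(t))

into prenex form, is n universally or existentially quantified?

Push ¬ through the quantifiers and connectives to reach negation normal form:
  (\exists n\, F(n)) \land (\exists t\, \neg F(t))
All bound variables are already distinct, so no renaming is needed.
Pull the quantifiers to the front (each side's bound variable is not free in the other side):
  \exists n\, \exists t\, (F(n) \land \neg F(t))
The quantifier \forall n sits under an odd number of negations, so it flips to \exists n.

existential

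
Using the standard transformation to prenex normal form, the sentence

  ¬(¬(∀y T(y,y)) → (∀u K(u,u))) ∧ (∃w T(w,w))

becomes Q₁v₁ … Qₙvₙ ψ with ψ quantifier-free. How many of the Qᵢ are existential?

3

First replace A → B with ¬A ∨ B.
  ¬(¬¬(∀y T(y,y)) ∨ (∀u K(u,u))) ∧ (∃w T(w,w))
Push ¬ through the quantifiers and connectives to reach negation normal form:
  (∃y ¬T(y,y)) ∧ (∃u ¬K(u,u)) ∧ (∃w T(w,w))
Finally move all quantifiers to the prefix:
  ∃y ∃u ∃w (¬T(y,y) ∧ ¬K(u,u) ∧ T(w,w))
The prefix is ∃y ∃u ∃w: 0 universal, 3 existential.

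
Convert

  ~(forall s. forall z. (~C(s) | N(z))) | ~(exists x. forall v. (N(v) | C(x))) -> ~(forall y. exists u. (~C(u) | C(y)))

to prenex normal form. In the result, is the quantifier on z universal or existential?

Rewrite implications/biconditionals: A → B as ¬A ∨ B.
  ~(~(forall s. forall z. (~C(s) | N(z))) | ~(exists x. forall v. (N(v) | C(x)))) | ~(forall y. exists u. (~C(u) | C(y)))
Move each ¬ inward, flipping quantifiers it crosses:
  (forall s. forall z. (~C(s) | N(z))) & (exists x. forall v. (N(v) | C(x))) | (exists y. forall u. (C(u) & ~C(y)))
Finally move all quantifiers to the prefix:
  forall s. forall z. exists x. forall v. exists y. forall u. ((~C(s) | N(z)) & (N(v) | C(x)) | C(u) & ~C(y))
The quantifier forall z sits under an even number of negations (counting the antecedent side of each →), so it remains universal.

universal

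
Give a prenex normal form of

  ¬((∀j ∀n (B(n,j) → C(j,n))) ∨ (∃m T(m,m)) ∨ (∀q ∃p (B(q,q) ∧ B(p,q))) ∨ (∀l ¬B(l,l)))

∃j ∃n ∀m ∃q ∀p ∃l (B(n,j) ∧ ¬C(j,n) ∧ ¬T(m,m) ∧ (¬B(q,q) ∨ ¬B(p,q)) ∧ B(l,l))

First replace A → B with ¬A ∨ B.
  ¬((∀j ∀n (¬B(n,j) ∨ C(j,n))) ∨ (∃m T(m,m)) ∨ (∀q ∃p (B(q,q) ∧ B(p,q))) ∨ (∀l ¬B(l,l)))
Push ¬ through the quantifiers and connectives to reach negation normal form:
  (∃j ∃n (B(n,j) ∧ ¬C(j,n))) ∧ (∀m ¬T(m,m)) ∧ (∃q ∀p (¬B(q,q) ∨ ¬B(p,q))) ∧ (∃l B(l,l))
Pull the quantifiers to the front (each side's bound variable is not free in the other side):
  ∃j ∃n ∀m ∃q ∀p ∃l (B(n,j) ∧ ¬C(j,n) ∧ ¬T(m,m) ∧ (¬B(q,q) ∨ ¬B(p,q)) ∧ B(l,l))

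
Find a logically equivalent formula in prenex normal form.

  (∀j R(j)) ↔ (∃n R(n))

∃j ∃n ∀y ∀x ((¬R(j) ∨ R(n)) ∧ (¬R(y) ∨ R(x)))

First replace A → B with ¬A ∨ B; A ↔ B as (¬A ∨ B) ∧ (¬B ∨ A).
  (¬(∀j R(j)) ∨ (∃n R(n))) ∧ (¬(∃n R(n)) ∨ (∀j R(j)))
Push ¬ through the quantifiers and connectives to reach negation normal form:
  ((∃j ¬R(j)) ∨ (∃n R(n))) ∧ ((∀n ¬R(n)) ∨ (∀j R(j)))
Rename bound variables to avoid capture: n↦y, j↦x.
  ((∃j ¬R(j)) ∨ (∃n R(n))) ∧ ((∀y ¬R(y)) ∨ (∀x R(x)))
Pull the quantifiers to the front (each side's bound variable is not free in the other side):
  ∃j ∃n ∀y ∀x ((¬R(j) ∨ R(n)) ∧ (¬R(y) ∨ R(x)))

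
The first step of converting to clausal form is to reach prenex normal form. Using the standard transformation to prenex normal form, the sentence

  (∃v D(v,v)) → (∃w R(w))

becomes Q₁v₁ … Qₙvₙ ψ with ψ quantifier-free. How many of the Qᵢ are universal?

1

Eliminate → and ↔ using ¬ and ∨.
  ¬(∃v D(v,v)) ∨ (∃w R(w))
Drive negations inward (¬∀x A ≡ ∃x ¬A, ¬∃x A ≡ ∀x ¬A, De Morgan for ∧/∨):
  (∀v ¬D(v,v)) ∨ (∃w R(w))
All bound variables are already distinct, so no renaming is needed.
Finally move all quantifiers to the prefix:
  ∀v ∃w (¬D(v,v) ∨ R(w))
The prefix is ∀v ∃w: 1 universal, 1 existential.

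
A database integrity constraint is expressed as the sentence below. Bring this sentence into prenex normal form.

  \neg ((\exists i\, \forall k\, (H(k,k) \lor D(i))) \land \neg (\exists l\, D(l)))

Drive negations inward (¬∀x A ≡ ∃x ¬A, ¬∃x A ≡ ∀x ¬A, De Morgan for ∧/∨):
  (\forall i\, \exists k\, (\neg H(k,k) \land \neg D(i))) \lor (\exists l\, D(l))
Extract every quantifier outward, since the variables are now distinct and don't occur free across branches:
  \forall i\, \exists k\, \exists l\, (\neg H(k,k) \land \neg D(i) \lor D(l))

\forall i\, \exists k\, \exists l\, (\neg H(k,k) \land \neg D(i) \lor D(l))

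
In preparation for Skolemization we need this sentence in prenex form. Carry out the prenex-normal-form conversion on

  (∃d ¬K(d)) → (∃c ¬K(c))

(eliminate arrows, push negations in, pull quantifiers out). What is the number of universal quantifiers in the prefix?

1

First replace A → B with ¬A ∨ B.
  ¬(∃d ¬K(d)) ∨ (∃c ¬K(c))
Drive negations inward (¬∀x A ≡ ∃x ¬A, ¬∃x A ≡ ∀x ¬A, De Morgan for ∧/∨):
  (∀d K(d)) ∨ (∃c ¬K(c))
Extract every quantifier outward, since the variables are now distinct and don't occur free across branches:
  ∀d ∃c (K(d) ∨ ¬K(c))
The prefix is ∀d ∃c: 1 universal, 1 existential.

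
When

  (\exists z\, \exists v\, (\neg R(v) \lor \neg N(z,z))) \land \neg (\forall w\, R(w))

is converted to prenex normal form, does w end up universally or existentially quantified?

existential

Drive negations inward (¬∀x A ≡ ∃x ¬A, ¬∃x A ≡ ∀x ¬A, De Morgan for ∧/∨):
  (\exists z\, \exists v\, (\neg R(v) \lor \neg N(z,z))) \land (\exists w\, \neg R(w))
Extract every quantifier outward, since the variables are now distinct and don't occur free across branches:
  \exists z\, \exists v\, \exists w\, ((\neg R(v) \lor \neg N(z,z)) \land \neg R(w))
The quantifier \forall w sits under an odd number of negations, so it flips to \exists w.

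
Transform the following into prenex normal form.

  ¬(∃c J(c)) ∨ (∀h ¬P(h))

∀c ∀h (¬J(c) ∨ ¬P(h))

Push ¬ through the quantifiers and connectives to reach negation normal form:
  (∀c ¬J(c)) ∨ (∀h ¬P(h))
All bound variables are already distinct, so no renaming is needed.
Extract every quantifier outward, since the variables are now distinct and don't occur free across branches:
  ∀c ∀h (¬J(c) ∨ ¬P(h))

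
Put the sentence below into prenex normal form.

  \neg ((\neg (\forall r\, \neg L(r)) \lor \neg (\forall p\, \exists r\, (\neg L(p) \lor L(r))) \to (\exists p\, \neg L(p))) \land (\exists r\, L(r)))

\exists r\, \exists p\, \forall z\, \forall z1\, \forall b\, ((L(r) \lor L(p) \land \neg L(z)) \land L(z1) \lor \neg L(b))

Eliminate → and ↔ using ¬ and ∨.
  \neg ((\neg (\neg (\forall r\, \neg L(r)) \lor \neg (\forall p\, \exists r\, (\neg L(p) \lor L(r)))) \lor (\exists p\, \neg L(p))) \land (\exists r\, L(r)))
Push ¬ through the quantifiers and connectives to reach negation normal form:
  ((\exists r\, L(r)) \lor (\exists p\, \forall r\, (L(p) \land \neg L(r)))) \land (\forall p\, L(p)) \lor (\forall r\, \neg L(r))
Standardize variables apart so no two quantifiers bind the same name: r↦z, p↦z1, r↦b.
  ((\exists r\, L(r)) \lor (\exists p\, \forall z\, (L(p) \land \neg L(z)))) \land (\forall z1\, L(z1)) \lor (\forall b\, \neg L(b))
Pull the quantifiers to the front (each side's bound variable is not free in the other side):
  \exists r\, \exists p\, \forall z\, \forall z1\, \forall b\, ((L(r) \lor L(p) \land \neg L(z)) \land L(z1) \lor \neg L(b))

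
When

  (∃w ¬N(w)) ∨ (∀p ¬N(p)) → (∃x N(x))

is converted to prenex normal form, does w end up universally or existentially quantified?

First replace A → B with ¬A ∨ B.
  ¬((∃w ¬N(w)) ∨ (∀p ¬N(p))) ∨ (∃x N(x))
Move each ¬ inward, flipping quantifiers it crosses:
  (∀w N(w)) ∧ (∃p N(p)) ∨ (∃x N(x))
All bound variables are already distinct, so no renaming is needed.
Extract every quantifier outward, since the variables are now distinct and don't occur free across branches:
  ∀w ∃p ∃x (N(w) ∧ N(p) ∨ N(x))
The quantifier ∃w sits under an odd number of negations (counting the antecedent side of each →), so it flips to ∀w.

universal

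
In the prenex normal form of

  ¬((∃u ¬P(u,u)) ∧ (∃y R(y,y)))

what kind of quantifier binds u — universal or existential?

universal

Move each ¬ inward, flipping quantifiers it crosses:
  (∀u P(u,u)) ∨ (∀y ¬R(y,y))
All bound variables are already distinct, so no renaming is needed.
Pull the quantifiers to the front (each side's bound variable is not free in the other side):
  ∀u ∀y (P(u,u) ∨ ¬R(y,y))
The quantifier ∃u sits under an odd number of negations, so it flips to ∀u.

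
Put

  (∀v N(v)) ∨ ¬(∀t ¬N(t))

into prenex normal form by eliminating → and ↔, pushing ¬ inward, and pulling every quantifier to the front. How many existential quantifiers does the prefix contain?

1

Push ¬ through the quantifiers and connectives to reach negation normal form:
  (∀v N(v)) ∨ (∃t N(t))
All bound variables are already distinct, so no renaming is needed.
Pull the quantifiers to the front (each side's bound variable is not free in the other side):
  ∀v ∃t (N(v) ∨ N(t))
The prefix is ∀v ∃t: 1 universal, 1 existential.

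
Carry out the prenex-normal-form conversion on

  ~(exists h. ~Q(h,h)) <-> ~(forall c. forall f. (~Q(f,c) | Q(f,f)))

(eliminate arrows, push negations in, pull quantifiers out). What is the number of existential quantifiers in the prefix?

3

Rewrite implications/biconditionals: A → B as ¬A ∨ B; A ↔ B as (¬A ∨ B) ∧ (¬B ∨ A).
  (~~(exists h. ~Q(h,h)) | ~(forall c. forall f. (~Q(f,c) | Q(f,f)))) & (~~(forall c. forall f. (~Q(f,c) | Q(f,f))) | ~(exists h. ~Q(h,h)))
Push ¬ through the quantifiers and connectives to reach negation normal form:
  ((exists h. ~Q(h,h)) | (exists c. exists f. (Q(f,c) & ~Q(f,f)))) & ((forall c. forall f. (~Q(f,c) | Q(f,f))) | (forall h. Q(h,h)))
Rename bound variables to avoid capture: c↦y1, f↦w, h↦v1.
  ((exists h. ~Q(h,h)) | (exists c. exists f. (Q(f,c) & ~Q(f,f)))) & ((forall y1. forall w. (~Q(w,y1) | Q(w,w))) | (forall v1. Q(v1,v1)))
Extract every quantifier outward, since the variables are now distinct and don't occur free across branches:
  exists h. exists c. exists f. forall y1. forall w. forall v1. ((~Q(h,h) | Q(f,c) & ~Q(f,f)) & (~Q(w,y1) | Q(w,w) | Q(v1,v1)))
The prefix is exists h exists c exists f forall y1 forall w forall v1: 3 universal, 3 existential.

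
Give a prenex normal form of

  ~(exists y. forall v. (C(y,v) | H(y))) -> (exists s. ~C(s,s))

Eliminate → and ↔ using ¬ and ∨.
  ~~(exists y. forall v. (C(y,v) | H(y))) | (exists s. ~C(s,s))
Drive negations inward (¬∀x A ≡ ∃x ¬A, ¬∃x A ≡ ∀x ¬A, De Morgan for ∧/∨):
  (exists y. forall v. (C(y,v) | H(y))) | (exists s. ~C(s,s))
Extract every quantifier outward, since the variables are now distinct and don't occur free across branches:
  exists y. forall v. exists s. (C(y,v) | H(y) | ~C(s,s))

exists y. forall v. exists s. (C(y,v) | H(y) | ~C(s,s))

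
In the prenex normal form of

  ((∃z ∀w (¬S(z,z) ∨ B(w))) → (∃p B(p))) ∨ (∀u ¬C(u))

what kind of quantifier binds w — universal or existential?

existential

Rewrite implications/biconditionals: A → B as ¬A ∨ B.
  ¬(∃z ∀w (¬S(z,z) ∨ B(w))) ∨ (∃p B(p)) ∨ (∀u ¬C(u))
Drive negations inward (¬∀x A ≡ ∃x ¬A, ¬∃x A ≡ ∀x ¬A, De Morgan for ∧/∨):
  (∀z ∃w (S(z,z) ∧ ¬B(w))) ∨ (∃p B(p)) ∨ (∀u ¬C(u))
Finally move all quantifiers to the prefix:
  ∀z ∃w ∃p ∀u (S(z,z) ∧ ¬B(w) ∨ B(p) ∨ ¬C(u))
The quantifier ∀w sits under an odd number of negations (counting the antecedent side of each →), so it flips to ∃w.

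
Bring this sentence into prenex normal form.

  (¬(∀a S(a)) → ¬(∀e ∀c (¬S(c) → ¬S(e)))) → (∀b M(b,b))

∃a ∀e ∀c ∀b (¬S(a) ∧ (S(c) ∨ ¬S(e)) ∨ M(b,b))

Eliminate → and ↔ using ¬ and ∨.
  ¬(¬¬(∀a S(a)) ∨ ¬(∀e ∀c (¬¬S(c) ∨ ¬S(e)))) ∨ (∀b M(b,b))
Move each ¬ inward, flipping quantifiers it crosses:
  (∃a ¬S(a)) ∧ (∀e ∀c (S(c) ∨ ¬S(e))) ∨ (∀b M(b,b))
Pull the quantifiers to the front (each side's bound variable is not free in the other side):
  ∃a ∀e ∀c ∀b (¬S(a) ∧ (S(c) ∨ ¬S(e)) ∨ M(b,b))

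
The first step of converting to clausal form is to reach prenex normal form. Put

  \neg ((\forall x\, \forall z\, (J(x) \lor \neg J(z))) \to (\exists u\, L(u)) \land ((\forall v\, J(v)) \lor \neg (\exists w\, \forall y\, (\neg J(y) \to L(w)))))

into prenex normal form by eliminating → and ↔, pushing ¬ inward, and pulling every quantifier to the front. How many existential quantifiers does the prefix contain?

2

First replace A → B with ¬A ∨ B.
  \neg (\neg (\forall x\, \forall z\, (J(x) \lor \neg J(z))) \lor (\exists u\, L(u)) \land ((\forall v\, J(v)) \lor \neg (\exists w\, \forall y\, (\neg \neg J(y) \lor L(w)))))
Drive negations inward (¬∀x A ≡ ∃x ¬A, ¬∃x A ≡ ∀x ¬A, De Morgan for ∧/∨):
  (\forall x\, \forall z\, (J(x) \lor \neg J(z))) \land ((\forall u\, \neg L(u)) \lor (\exists v\, \neg J(v)) \land (\exists w\, \forall y\, (J(y) \lor L(w))))
Pull the quantifiers to the front (each side's bound variable is not free in the other side):
  \forall x\, \forall z\, \forall u\, \exists v\, \exists w\, \forall y\, ((J(x) \lor \neg J(z)) \land (\neg L(u) \lor \neg J(v) \land (J(y) \lor L(w))))
The prefix is \forall x \forall z \forall u \exists v \exists w \forall y: 4 universal, 2 existential.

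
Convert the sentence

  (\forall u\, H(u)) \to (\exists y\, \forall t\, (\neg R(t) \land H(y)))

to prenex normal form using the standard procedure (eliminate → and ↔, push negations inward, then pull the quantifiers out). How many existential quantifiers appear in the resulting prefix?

2

First replace A → B with ¬A ∨ B.
  \neg (\forall u\, H(u)) \lor (\exists y\, \forall t\, (\neg R(t) \land H(y)))
Drive negations inward (¬∀x A ≡ ∃x ¬A, ¬∃x A ≡ ∀x ¬A, De Morgan for ∧/∨):
  (\exists u\, \neg H(u)) \lor (\exists y\, \forall t\, (\neg R(t) \land H(y)))
All bound variables are already distinct, so no renaming is needed.
Extract every quantifier outward, since the variables are now distinct and don't occur free across branches:
  \exists u\, \exists y\, \forall t\, (\neg H(u) \lor \neg R(t) \land H(y))
The prefix is \exists u \exists y \forall t: 1 universal, 2 existential.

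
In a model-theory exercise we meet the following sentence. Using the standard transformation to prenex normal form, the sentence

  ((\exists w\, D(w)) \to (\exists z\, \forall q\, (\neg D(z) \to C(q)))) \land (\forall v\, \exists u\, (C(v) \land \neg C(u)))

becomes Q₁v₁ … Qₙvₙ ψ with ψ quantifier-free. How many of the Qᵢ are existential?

2

Rewrite implications/biconditionals: A → B as ¬A ∨ B.
  (\neg (\exists w\, D(w)) \lor (\exists z\, \forall q\, (\neg \neg D(z) \lor C(q)))) \land (\forall v\, \exists u\, (C(v) \land \neg C(u)))
Move each ¬ inward, flipping quantifiers it crosses:
  ((\forall w\, \neg D(w)) \lor (\exists z\, \forall q\, (D(z) \lor C(q)))) \land (\forall v\, \exists u\, (C(v) \land \neg C(u)))
Extract every quantifier outward, since the variables are now distinct and don't occur free across branches:
  \forall w\, \exists z\, \forall q\, \forall v\, \exists u\, ((\neg D(w) \lor D(z) \lor C(q)) \land C(v) \land \neg C(u))
The prefix is \forall w \exists z \forall q \forall v \exists u: 3 universal, 2 existential.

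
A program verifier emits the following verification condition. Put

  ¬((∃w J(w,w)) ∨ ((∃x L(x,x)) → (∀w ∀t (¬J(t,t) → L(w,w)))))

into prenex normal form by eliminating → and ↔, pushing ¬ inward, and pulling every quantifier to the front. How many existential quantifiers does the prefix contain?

3

Eliminate → and ↔ using ¬ and ∨.
  ¬((∃w J(w,w)) ∨ ¬(∃x L(x,x)) ∨ (∀w ∀t (¬¬J(t,t) ∨ L(w,w))))
Move each ¬ inward, flipping quantifiers it crosses:
  (∀w ¬J(w,w)) ∧ (∃x L(x,x)) ∧ (∃w ∃t (¬J(t,t) ∧ ¬L(w,w)))
Rename bound variables to avoid capture: w↦v1.
  (∀w ¬J(w,w)) ∧ (∃x L(x,x)) ∧ (∃v1 ∃t (¬J(t,t) ∧ ¬L(v1,v1)))
Pull the quantifiers to the front (each side's bound variable is not free in the other side):
  ∀w ∃x ∃v1 ∃t (¬J(w,w) ∧ L(x,x) ∧ ¬J(t,t) ∧ ¬L(v1,v1))
The prefix is ∀w ∃x ∃v1 ∃t: 1 universal, 3 existential.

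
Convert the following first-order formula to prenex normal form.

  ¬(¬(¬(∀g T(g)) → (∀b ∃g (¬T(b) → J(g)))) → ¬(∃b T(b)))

∃g ∃b ∀x1 ∃x (¬T(g) ∧ ¬T(b) ∧ ¬J(x1) ∧ T(x))

Rewrite implications/biconditionals: A → B as ¬A ∨ B.
  ¬(¬¬(¬¬(∀g T(g)) ∨ (∀b ∃g (¬¬T(b) ∨ J(g)))) ∨ ¬(∃b T(b)))
Push ¬ through the quantifiers and connectives to reach negation normal form:
  (∃g ¬T(g)) ∧ (∃b ∀g (¬T(b) ∧ ¬J(g))) ∧ (∃b T(b))
Give each quantifier a distinct variable: g↦x1, b↦x.
  (∃g ¬T(g)) ∧ (∃b ∀x1 (¬T(b) ∧ ¬J(x1))) ∧ (∃x T(x))
Extract every quantifier outward, since the variables are now distinct and don't occur free across branches:
  ∃g ∃b ∀x1 ∃x (¬T(g) ∧ ¬T(b) ∧ ¬J(x1) ∧ T(x))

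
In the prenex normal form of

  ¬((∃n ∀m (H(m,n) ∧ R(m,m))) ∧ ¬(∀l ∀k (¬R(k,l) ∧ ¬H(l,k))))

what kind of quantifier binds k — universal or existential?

Move each ¬ inward, flipping quantifiers it crosses:
  (∀n ∃m (¬H(m,n) ∨ ¬R(m,m))) ∨ (∀l ∀k (¬R(k,l) ∧ ¬H(l,k)))
Pull the quantifiers to the front (each side's bound variable is not free in the other side):
  ∀n ∃m ∀l ∀k (¬H(m,n) ∨ ¬R(m,m) ∨ ¬R(k,l) ∧ ¬H(l,k))
The quantifier ∀k sits under an even number of negations, so it remains universal.

universal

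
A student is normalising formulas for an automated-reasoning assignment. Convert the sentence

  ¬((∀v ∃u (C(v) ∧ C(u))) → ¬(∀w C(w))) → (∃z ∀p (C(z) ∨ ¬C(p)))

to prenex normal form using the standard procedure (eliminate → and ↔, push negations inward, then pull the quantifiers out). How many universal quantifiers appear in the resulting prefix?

Eliminate → and ↔ using ¬ and ∨.
  ¬¬(¬(∀v ∃u (C(v) ∧ C(u))) ∨ ¬(∀w C(w))) ∨ (∃z ∀p (C(z) ∨ ¬C(p)))
Move each ¬ inward, flipping quantifiers it crosses:
  (∃v ∀u (¬C(v) ∨ ¬C(u))) ∨ (∃w ¬C(w)) ∨ (∃z ∀p (C(z) ∨ ¬C(p)))
All bound variables are already distinct, so no renaming is needed.
Finally move all quantifiers to the prefix:
  ∃v ∀u ∃w ∃z ∀p (¬C(v) ∨ ¬C(u) ∨ ¬C(w) ∨ C(z) ∨ ¬C(p))
The prefix is ∃v ∀u ∃w ∃z ∀p: 2 universal, 3 existential.

2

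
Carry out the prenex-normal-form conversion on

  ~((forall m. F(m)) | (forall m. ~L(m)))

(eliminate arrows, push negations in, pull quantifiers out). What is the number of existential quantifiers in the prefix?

2

Move each ¬ inward, flipping quantifiers it crosses:
  (exists m. ~F(m)) & (exists m. L(m))
Give each quantifier a distinct variable: m↦a.
  (exists m. ~F(m)) & (exists a. L(a))
Pull the quantifiers to the front (each side's bound variable is not free in the other side):
  exists m. exists a. (~F(m) & L(a))
The prefix is exists m exists a: 0 universal, 2 existential.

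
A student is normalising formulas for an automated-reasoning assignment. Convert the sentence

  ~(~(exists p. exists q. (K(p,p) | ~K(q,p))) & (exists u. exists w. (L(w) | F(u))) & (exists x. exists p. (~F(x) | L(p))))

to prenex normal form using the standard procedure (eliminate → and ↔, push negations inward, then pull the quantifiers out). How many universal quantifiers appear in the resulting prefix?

Move each ¬ inward, flipping quantifiers it crosses:
  (exists p. exists q. (K(p,p) | ~K(q,p))) | (forall u. forall w. (~L(w) & ~F(u))) | (forall x. forall p. (F(x) & ~L(p)))
Give each quantifier a distinct variable: p↦z.
  (exists p. exists q. (K(p,p) | ~K(q,p))) | (forall u. forall w. (~L(w) & ~F(u))) | (forall x. forall z. (F(x) & ~L(z)))
Finally move all quantifiers to the prefix:
  exists p. exists q. forall u. forall w. forall x. forall z. (K(p,p) | ~K(q,p) | ~L(w) & ~F(u) | F(x) & ~L(z))
The prefix is exists p exists q forall u forall w forall x forall z: 4 universal, 2 existential.

4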